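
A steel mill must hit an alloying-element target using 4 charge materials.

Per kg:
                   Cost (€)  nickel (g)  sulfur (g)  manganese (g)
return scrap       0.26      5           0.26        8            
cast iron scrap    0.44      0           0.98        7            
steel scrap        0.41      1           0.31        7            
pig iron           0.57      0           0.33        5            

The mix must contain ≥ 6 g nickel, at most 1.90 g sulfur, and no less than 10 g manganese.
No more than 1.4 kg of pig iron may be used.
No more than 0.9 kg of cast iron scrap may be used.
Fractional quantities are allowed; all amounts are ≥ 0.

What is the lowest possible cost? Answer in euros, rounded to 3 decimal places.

€0.325

This is a linear program. Let x1 = kg of return scrap, x2 = kg of cast iron scrap, x3 = kg of steel scrap, x4 = kg of pig iron.
min 0.26x1 + 0.44x2 + 0.41x3 + 0.57x4 s.t.:
  5x1 + 1x3 ≥ 6   (nickel)
  0.26x1 + 0.98x2 + 0.31x3 + 0.33x4 ≤ 1.9   (sulfur)
  8x1 + 7x2 + 7x3 + 5x4 ≥ 10   (manganese)
  x4 ≤ 1.4
  x2 ≤ 0.9
  x1, x2, x3, x4 ≥ 0.
The minimum-cost mix takes nothing from cast iron scrap, steel scrap, pig iron — only return scrap. The manganese requirement is met with equality.
So return scrap = 1.25 kg.
Cost = 0.26·1.25 = 0.32500.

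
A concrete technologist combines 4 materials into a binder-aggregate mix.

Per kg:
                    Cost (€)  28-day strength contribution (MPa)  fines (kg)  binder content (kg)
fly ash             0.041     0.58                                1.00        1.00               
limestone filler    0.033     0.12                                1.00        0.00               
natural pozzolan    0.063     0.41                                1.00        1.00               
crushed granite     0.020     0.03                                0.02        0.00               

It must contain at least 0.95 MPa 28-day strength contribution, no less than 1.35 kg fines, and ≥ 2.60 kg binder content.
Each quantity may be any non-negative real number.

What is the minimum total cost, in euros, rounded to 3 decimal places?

Let x1 = kg of fly ash, x2 = kg of limestone filler, x3 = kg of natural pozzolan, x4 = kg of crushed granite.
Minimise 0.041x1 + 0.033x2 + 0.063x3 + 0.02x4 subject to:
  0.58x1 + 0.12x2 + 0.41x3 + 0.03x4 ≥ 0.95   (28-day strength contribution)
  1x1 + 1x2 + 1x3 + 0.02x4 ≥ 1.35   (fines)
  1x1 + 1x3 ≥ 2.6   (binder content)
  x1, x2, x3, x4 ≥ 0.
At the optimum only fly ash is positive (limestone filler, natural pozzolan, crushed granite = 0). The binder content requirement is met with equality.
Solving gives x1 = 2.6.
Total cost: 0.041·2.6 = 0.10660.

€0.107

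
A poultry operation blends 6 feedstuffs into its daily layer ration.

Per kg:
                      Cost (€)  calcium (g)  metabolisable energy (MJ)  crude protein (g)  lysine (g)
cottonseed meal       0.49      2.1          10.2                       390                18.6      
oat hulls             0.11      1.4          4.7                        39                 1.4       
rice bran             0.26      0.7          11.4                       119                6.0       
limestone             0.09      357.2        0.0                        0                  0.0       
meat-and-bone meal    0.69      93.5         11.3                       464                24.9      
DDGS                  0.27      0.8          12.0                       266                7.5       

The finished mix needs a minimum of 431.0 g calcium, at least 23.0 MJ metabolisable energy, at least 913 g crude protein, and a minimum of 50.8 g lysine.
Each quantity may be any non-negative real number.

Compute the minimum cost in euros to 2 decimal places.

Let x1 = kg of cottonseed meal, x2 = kg of oat hulls, x3 = kg of rice bran, x4 = kg of limestone, x5 = kg of meat-and-bone meal, x6 = kg of DDGS.
min 0.49x1 + 0.11x2 + 0.26x3 + 0.09x4 + 0.69x5 + 0.27x6 with:
  2.1x1 + 1.4x2 + 0.7x3 + 357.2x4 + 93.5x5 + 0.8x6 ≥ 431   (calcium)
  10.2x1 + 4.7x2 + 11.4x3 + 11.3x5 + 12x6 ≥ 23   (metabolisable energy)
  390x1 + 39x2 + 119x3 + 464x5 + 266x6 ≥ 913   (crude protein)
  18.6x1 + 1.4x2 + 6x3 + 24.9x5 + 7.5x6 ≥ 50.8   (lysine)
  x1, x2, x3, x4, x5, x6 ≥ 0.
The optimal basis is {cottonseed meal, limestone}; oat hulls, rice bran, meat-and-bone meal, DDGS drop out. Binding constraints: calcium and lysine.
So cottonseed meal = 2.731 kg, limestone = 1.191 kg.
Total cost: 0.49·2.731 + 0.09·1.191 = 1.4454.

€1.45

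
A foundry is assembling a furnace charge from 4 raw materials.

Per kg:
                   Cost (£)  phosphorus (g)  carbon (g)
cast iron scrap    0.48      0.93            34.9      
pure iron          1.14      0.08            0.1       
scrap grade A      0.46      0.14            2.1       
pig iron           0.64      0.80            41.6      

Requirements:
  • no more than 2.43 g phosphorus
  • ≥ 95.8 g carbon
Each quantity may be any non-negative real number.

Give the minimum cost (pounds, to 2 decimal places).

£1.34

Set it up as a linear program. Let x1 = kg of cast iron scrap, x2 = kg of pure iron, x3 = kg of scrap grade A, x4 = kg of pig iron.
min 0.48x1 + 1.14x2 + 0.46x3 + 0.64x4 with:
  0.93x1 + 0.08x2 + 0.14x3 + 0.8x4 ≤ 2.43   (phosphorus)
  34.9x1 + 0.1x2 + 2.1x3 + 41.6x4 ≥ 95.8   (carbon)
  x1, x2, x3, x4 ≥ 0.
The minimum-cost mix takes nothing from pure iron, scrap grade A — only cast iron scrap, pig iron. There the phosphorus and carbon constraints are tight.
Optimal quantities: cast iron scrap = 2.27 kg, pig iron = 0.3981 kg.
Total cost: 0.48·2.27 + 0.64·0.3981 = 1.3444.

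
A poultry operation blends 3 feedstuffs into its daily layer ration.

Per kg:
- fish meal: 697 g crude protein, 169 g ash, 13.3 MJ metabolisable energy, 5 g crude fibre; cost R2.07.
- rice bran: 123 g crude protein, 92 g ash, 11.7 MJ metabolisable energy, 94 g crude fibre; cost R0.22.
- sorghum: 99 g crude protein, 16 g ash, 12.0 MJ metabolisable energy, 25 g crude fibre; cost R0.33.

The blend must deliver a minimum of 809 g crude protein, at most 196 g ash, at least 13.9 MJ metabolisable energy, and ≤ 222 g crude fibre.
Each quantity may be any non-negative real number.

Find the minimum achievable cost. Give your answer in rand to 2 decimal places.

R2.40

Let x1 = kg of fish meal, x2 = kg of rice bran, x3 = kg of sorghum.
min 2.07x1 + 0.22x2 + 0.33x3 s.t.:
  697x1 + 123x2 + 99x3 ≥ 809   (crude protein)
  169x1 + 92x2 + 16x3 ≤ 196   (ash)
  13.3x1 + 11.7x2 + 12x3 ≥ 13.9   (metabolisable energy)
  5x1 + 94x2 + 25x3 ≤ 222   (crude fibre)
  x1, x2, x3 ≥ 0.
At the optimum only fish meal, sorghum are positive (rice bran = 0). There the crude protein and ash constraints are tight.
That vertex is x1 = 1.158, x3 = 0.01954.
Cost = 2.07·1.158 + 0.33·0.01954 = 2.4035.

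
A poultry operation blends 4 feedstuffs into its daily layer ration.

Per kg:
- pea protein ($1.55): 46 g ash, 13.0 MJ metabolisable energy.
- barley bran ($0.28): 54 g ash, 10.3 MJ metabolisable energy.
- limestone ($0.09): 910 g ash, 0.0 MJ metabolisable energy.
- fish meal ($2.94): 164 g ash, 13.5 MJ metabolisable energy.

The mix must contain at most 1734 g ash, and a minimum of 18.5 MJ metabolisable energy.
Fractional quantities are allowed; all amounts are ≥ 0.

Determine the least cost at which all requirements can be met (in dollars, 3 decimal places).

Let x1 = kg of pea protein, x2 = kg of barley bran, x3 = kg of limestone, x4 = kg of fish meal.
min 1.55x1 + 0.28x2 + 0.09x3 + 2.94x4 with:
  46x1 + 54x2 + 910x3 + 164x4 ≤ 1734   (ash)
  13x1 + 10.3x2 + 13.5x4 ≥ 18.5   (metabolisable energy)
  x1, x2, x3, x4 ≥ 0.
The optimal basis is {barley bran}; pea protein, limestone, fish meal drop out. Binding constraint: metabolisable energy.
Optimal quantities: barley bran = 1.796 kg.
Hence cost = 0.28·1.796 = $0.50288.

$0.503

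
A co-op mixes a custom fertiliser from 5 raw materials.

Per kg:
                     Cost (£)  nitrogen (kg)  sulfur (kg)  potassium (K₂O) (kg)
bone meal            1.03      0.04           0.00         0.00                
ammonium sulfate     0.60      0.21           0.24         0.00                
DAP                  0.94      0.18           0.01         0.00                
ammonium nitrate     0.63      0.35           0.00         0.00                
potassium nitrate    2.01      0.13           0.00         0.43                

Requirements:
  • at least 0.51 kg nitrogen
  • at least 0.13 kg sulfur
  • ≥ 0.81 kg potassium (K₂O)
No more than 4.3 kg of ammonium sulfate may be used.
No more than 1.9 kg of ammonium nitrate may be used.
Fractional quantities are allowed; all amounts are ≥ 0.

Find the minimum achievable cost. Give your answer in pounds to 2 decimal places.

£4.38

This is a linear program. Let x1 = kg of bone meal, x2 = kg of ammonium sulfate, x3 = kg of DAP, x4 = kg of ammonium nitrate, x5 = kg of potassium nitrate.
Minimize 1.03x1 + 0.6x2 + 0.94x3 + 0.63x4 + 2.01x5 s.t.:
  0.04x1 + 0.21x2 + 0.18x3 + 0.35x4 + 0.13x5 ≥ 0.51   (nitrogen)
  0.24x2 + 0.01x3 ≥ 0.13   (sulfur)
  0.43x5 ≥ 0.81   (potassium (K₂O))
  x2 ≤ 4.3
  x4 ≤ 1.9
  x1, x2, x3, x4, x5 ≥ 0.
The cheapest feasible vertex uses only ammonium sulfate, ammonium nitrate, potassium nitrate; bone meal, DAP are not used. The nitrogen, sulfur, potassium (K₂O) requirements are met with equality.
So ammonium sulfate = 0.5417 kg, ammonium nitrate = 0.4325 kg, potassium nitrate = 1.884 kg.
Objective = 0.6·0.5417 + 0.63·0.4325 + 2.01·1.884 = 4.3843.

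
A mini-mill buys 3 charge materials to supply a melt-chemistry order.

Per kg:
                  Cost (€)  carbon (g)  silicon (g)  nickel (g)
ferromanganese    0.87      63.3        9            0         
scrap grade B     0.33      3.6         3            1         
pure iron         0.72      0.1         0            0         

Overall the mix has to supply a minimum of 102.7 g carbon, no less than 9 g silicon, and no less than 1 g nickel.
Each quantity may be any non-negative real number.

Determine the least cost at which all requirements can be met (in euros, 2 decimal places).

This is a linear program. Let x1 = kg of ferromanganese, x2 = kg of scrap grade B, x3 = kg of pure iron.
min 0.87x1 + 0.33x2 + 0.72x3 subject to:
  63.3x1 + 3.6x2 + 0.1x3 ≥ 102.7   (carbon)
  9x1 + 3x2 ≥ 9   (silicon)
  1x2 ≥ 1   (nickel)
  x1, x2, x3 ≥ 0.
The minimum-cost mix takes nothing from pure iron — only ferromanganese, scrap grade B. The carbon and nickel requirements are met with equality.
So ferromanganese = 1.566 kg, scrap grade B = 1 kg.
Objective = 0.87·1.566 + 0.33·1 = 1.6924.

€1.69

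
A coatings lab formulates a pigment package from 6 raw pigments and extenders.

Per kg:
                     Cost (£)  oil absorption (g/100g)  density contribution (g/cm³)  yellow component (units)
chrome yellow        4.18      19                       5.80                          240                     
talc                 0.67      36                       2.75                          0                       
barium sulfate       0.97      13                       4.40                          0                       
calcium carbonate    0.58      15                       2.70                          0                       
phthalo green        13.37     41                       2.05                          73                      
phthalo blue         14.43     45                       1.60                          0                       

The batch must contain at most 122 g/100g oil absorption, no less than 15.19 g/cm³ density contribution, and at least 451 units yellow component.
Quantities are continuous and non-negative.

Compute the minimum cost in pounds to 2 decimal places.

Treat it as an LP. Let x1 = kg of chrome yellow, x2 = kg of talc, x3 = kg of barium sulfate, x4 = kg of calcium carbonate, x5 = kg of phthalo green, x6 = kg of phthalo blue.
Minimize 4.18x1 + 0.67x2 + 0.97x3 + 0.58x4 + 13.37x5 + 14.43x6 subject to:
  19x1 + 36x2 + 13x3 + 15x4 + 41x5 + 45x6 ≤ 122   (oil absorption)
  5.8x1 + 2.75x2 + 4.4x3 + 2.7x4 + 2.05x5 + 1.6x6 ≥ 15.19   (density contribution)
  240x1 + 73x5 ≥ 451   (yellow component)
  x1, x2, x3, x4, x5, x6 ≥ 0.
The optimal basis is {chrome yellow, calcium carbonate}; talc, barium sulfate, phthalo green, phthalo blue drop out. There the density contribution and yellow component constraints are tight.
That vertex is x1 = 1.879, x4 = 1.589.
Total cost: 4.18·1.879 + 0.58·1.589 = 8.7758.

£8.78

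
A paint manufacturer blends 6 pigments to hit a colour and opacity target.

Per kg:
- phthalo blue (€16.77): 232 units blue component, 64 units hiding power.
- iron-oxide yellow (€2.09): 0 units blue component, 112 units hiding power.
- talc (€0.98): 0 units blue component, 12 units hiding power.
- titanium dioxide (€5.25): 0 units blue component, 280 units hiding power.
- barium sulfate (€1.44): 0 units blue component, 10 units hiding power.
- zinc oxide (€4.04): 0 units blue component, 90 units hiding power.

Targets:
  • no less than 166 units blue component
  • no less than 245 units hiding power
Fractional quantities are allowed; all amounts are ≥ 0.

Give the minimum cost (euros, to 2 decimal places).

€15.72

Let x1 = kg of phthalo blue, x2 = kg of iron-oxide yellow, x3 = kg of talc, x4 = kg of titanium dioxide, x5 = kg of barium sulfate, x6 = kg of zinc oxide.
Minimise 16.77x1 + 2.09x2 + 0.98x3 + 5.25x4 + 1.44x5 + 4.04x6 with:
  232x1 ≥ 166   (blue component)
  64x1 + 112x2 + 12x3 + 280x4 + 10x5 + 90x6 ≥ 245   (hiding power)
  x1, x2, x3, x4, x5, x6 ≥ 0.
The cheapest feasible vertex uses only phthalo blue, iron-oxide yellow; talc, titanium dioxide, barium sulfate, zinc oxide are not used. The blue component and hiding power requirements are met with equality.
Solving gives x1 = 0.7155, x2 = 1.779.
Cost = 16.77·0.7155 + 2.09·1.779 = 15.7170.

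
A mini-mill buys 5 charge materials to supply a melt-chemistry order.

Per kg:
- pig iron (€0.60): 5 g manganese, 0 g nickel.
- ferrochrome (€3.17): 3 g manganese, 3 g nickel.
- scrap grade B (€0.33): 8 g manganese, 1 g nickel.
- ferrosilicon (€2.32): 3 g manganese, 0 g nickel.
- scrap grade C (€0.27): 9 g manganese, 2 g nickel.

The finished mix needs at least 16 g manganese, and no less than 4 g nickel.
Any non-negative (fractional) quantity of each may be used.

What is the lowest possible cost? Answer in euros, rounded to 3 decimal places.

Treat it as an LP. Let x1 = kg of pig iron, x2 = kg of ferrochrome, x3 = kg of scrap grade B, x4 = kg of ferrosilicon, x5 = kg of scrap grade C.
min 0.6x1 + 3.17x2 + 0.33x3 + 2.32x4 + 0.27x5 with:
  5x1 + 3x2 + 8x3 + 3x4 + 9x5 ≥ 16   (manganese)
  3x2 + 1x3 + 2x5 ≥ 4   (nickel)
  x1, x2, x3, x4, x5 ≥ 0.
The minimum-cost mix takes nothing from pig iron, ferrochrome, scrap grade B, ferrosilicon — only scrap grade C. Binding constraint: nickel.
Optimal quantities: scrap grade C = 2 kg.
Objective = 0.27·2 = 0.54000.

€0.540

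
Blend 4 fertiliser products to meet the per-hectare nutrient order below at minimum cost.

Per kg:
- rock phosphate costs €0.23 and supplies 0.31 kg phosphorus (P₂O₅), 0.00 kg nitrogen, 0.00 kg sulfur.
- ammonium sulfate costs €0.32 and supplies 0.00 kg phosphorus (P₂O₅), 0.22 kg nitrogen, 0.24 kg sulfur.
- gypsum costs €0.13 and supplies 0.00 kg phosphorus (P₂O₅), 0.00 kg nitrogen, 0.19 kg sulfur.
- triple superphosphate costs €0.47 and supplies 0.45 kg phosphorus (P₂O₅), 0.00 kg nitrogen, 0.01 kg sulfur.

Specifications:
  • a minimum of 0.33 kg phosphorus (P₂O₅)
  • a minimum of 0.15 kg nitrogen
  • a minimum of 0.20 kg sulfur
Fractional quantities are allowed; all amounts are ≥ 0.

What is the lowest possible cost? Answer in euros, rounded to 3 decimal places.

€0.488

Let x1 = kg of rock phosphate, x2 = kg of ammonium sulfate, x3 = kg of gypsum, x4 = kg of triple superphosphate.
min 0.23x1 + 0.32x2 + 0.13x3 + 0.47x4 subject to:
  0.31x1 + 0.45x4 ≥ 0.33   (phosphorus (P₂O₅))
  0.22x2 ≥ 0.15   (nitrogen)
  0.24x2 + 0.19x3 + 0.01x4 ≥ 0.2   (sulfur)
  x1, x2, x3, x4 ≥ 0.
The cheapest feasible vertex uses only rock phosphate, ammonium sulfate, gypsum; triple superphosphate is not used. There the phosphorus (P₂O₅), nitrogen, sulfur constraints are tight.
So rock phosphate = 1.065 kg, ammonium sulfate = 0.6818 kg, gypsum = 0.1914 kg.
Total cost: 0.23·1.065 + 0.32·0.6818 + 0.13·0.1914 = 0.48801.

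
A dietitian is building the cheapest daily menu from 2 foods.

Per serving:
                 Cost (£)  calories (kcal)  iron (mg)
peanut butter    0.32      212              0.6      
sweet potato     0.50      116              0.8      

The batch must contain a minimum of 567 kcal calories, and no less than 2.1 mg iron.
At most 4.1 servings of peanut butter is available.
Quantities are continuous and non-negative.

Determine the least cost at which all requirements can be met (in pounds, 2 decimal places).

Let x1 = servings of peanut butter, x2 = servings of sweet potato.
Minimize 0.32x1 + 0.5x2 with:
  212x1 + 116x2 ≥ 567   (calories)
  0.6x1 + 0.8x2 ≥ 2.1   (iron)
  x1 ≤ 4.1
  x1, x2 ≥ 0.
The optimal basis is {peanut butter}; sweet potato drops out. Binding constraint: iron.
Solving gives x1 = 3.5.
Objective = 0.32·3.5 = 1.1200.

£1.12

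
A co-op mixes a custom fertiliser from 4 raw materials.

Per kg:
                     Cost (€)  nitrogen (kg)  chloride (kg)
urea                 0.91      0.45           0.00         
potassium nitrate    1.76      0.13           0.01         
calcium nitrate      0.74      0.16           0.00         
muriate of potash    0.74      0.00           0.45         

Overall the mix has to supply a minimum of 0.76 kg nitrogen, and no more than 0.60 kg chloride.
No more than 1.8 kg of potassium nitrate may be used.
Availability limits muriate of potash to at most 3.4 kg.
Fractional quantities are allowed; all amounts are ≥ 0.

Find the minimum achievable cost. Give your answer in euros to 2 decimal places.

€1.54

Treat it as an LP. Let x1 = kg of urea, x2 = kg of potassium nitrate, x3 = kg of calcium nitrate, x4 = kg of muriate of potash.
Minimize 0.91x1 + 1.76x2 + 0.74x3 + 0.74x4 s.t.:
  0.45x1 + 0.13x2 + 0.16x3 ≥ 0.76   (nitrogen)
  0.01x2 + 0.45x4 ≤ 0.6   (chloride)
  x2 ≤ 1.8
  x4 ≤ 3.4
  x1, x2, x3, x4 ≥ 0.
At the optimum only urea is positive (potassium nitrate, calcium nitrate, muriate of potash = 0). The nitrogen requirement is met with equality.
Optimal quantities: urea = 1.689 kg.
Objective = 0.91·1.689 = 1.5370.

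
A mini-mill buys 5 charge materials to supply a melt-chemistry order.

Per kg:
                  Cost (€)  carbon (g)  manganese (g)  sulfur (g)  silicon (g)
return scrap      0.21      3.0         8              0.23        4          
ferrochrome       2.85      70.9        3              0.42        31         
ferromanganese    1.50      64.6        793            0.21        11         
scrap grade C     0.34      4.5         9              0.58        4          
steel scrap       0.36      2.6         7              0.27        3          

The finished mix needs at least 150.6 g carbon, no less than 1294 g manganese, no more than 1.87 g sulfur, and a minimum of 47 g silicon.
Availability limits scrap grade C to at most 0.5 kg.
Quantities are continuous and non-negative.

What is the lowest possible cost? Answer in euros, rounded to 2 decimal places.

This is a linear program. Let x1 = kg of return scrap, x2 = kg of ferrochrome, x3 = kg of ferromanganese, x4 = kg of scrap grade C, x5 = kg of steel scrap.
Minimize 0.21x1 + 2.85x2 + 1.5x3 + 0.34x4 + 0.36x5 subject to:
  3x1 + 70.9x2 + 64.6x3 + 4.5x4 + 2.6x5 ≥ 150.6   (carbon)
  8x1 + 3x2 + 793x3 + 9x4 + 7x5 ≥ 1294   (manganese)
  0.23x1 + 0.42x2 + 0.21x3 + 0.58x4 + 0.27x5 ≤ 1.87   (sulfur)
  4x1 + 31x2 + 11x3 + 4x4 + 3x5 ≥ 47   (silicon)
  x4 ≤ 0.5
  x1, x2, x3, x4, x5 ≥ 0.
At the optimum only return scrap, ferromanganese are positive (ferrochrome, scrap grade C, steel scrap = 0). The carbon and silicon requirements are met with equality.
Optimal quantities: return scrap = 6.121 kg, ferromanganese = 2.047 kg.
Cost = 0.21·6.121 + 1.5·2.047 = 4.3559.

€4.36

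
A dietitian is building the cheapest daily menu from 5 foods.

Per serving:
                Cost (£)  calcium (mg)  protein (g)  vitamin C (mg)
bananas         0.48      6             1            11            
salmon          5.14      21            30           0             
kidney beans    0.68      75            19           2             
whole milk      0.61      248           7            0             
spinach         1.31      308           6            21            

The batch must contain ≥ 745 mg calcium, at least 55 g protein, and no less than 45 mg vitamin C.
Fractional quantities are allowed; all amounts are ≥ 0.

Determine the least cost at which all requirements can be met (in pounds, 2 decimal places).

£4.06

This is a linear program. Let x1 = servings of bananas, x2 = servings of salmon, x3 = servings of kidney beans, x4 = servings of whole milk, x5 = servings of spinach.
Minimize 0.48x1 + 5.14x2 + 0.68x3 + 0.61x4 + 1.31x5 subject to:
  6x1 + 21x2 + 75x3 + 248x4 + 308x5 ≥ 745   (calcium)
  1x1 + 30x2 + 19x3 + 7x4 + 6x5 ≥ 55   (protein)
  11x1 + 2x3 + 21x5 ≥ 45   (vitamin C)
  x1, x2, x3, x4, x5 ≥ 0.
At the optimum only bananas, kidney beans, spinach are positive (salmon, whole milk = 0). Binding constraints: calcium, protein, vitamin C.
So bananas = 0.1295 servings, kidney beans = 2.302 servings, spinach = 1.856 servings.
Objective = 0.48·0.1295 + 0.68·2.302 + 1.31·1.856 = 4.0589.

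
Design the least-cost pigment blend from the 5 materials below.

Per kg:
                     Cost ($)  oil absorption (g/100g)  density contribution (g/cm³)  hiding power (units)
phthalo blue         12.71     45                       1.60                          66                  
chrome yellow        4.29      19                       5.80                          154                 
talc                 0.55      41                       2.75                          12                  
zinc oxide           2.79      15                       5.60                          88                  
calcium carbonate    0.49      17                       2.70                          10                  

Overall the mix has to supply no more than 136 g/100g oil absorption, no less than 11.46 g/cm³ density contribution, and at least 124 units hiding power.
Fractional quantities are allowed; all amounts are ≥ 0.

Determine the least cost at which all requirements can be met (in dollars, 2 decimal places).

$4.07

This is a linear program. Let x1 = kg of phthalo blue, x2 = kg of chrome yellow, x3 = kg of talc, x4 = kg of zinc oxide, x5 = kg of calcium carbonate.
Minimise 12.71x1 + 4.29x2 + 0.55x3 + 2.79x4 + 0.49x5 subject to:
  45x1 + 19x2 + 41x3 + 15x4 + 17x5 ≤ 136   (oil absorption)
  1.6x1 + 5.8x2 + 2.75x3 + 5.6x4 + 2.7x5 ≥ 11.46   (density contribution)
  66x1 + 154x2 + 12x3 + 88x4 + 10x5 ≥ 124   (hiding power)
  x1, x2, x3, x4, x5 ≥ 0.
The optimal basis is {chrome yellow, calcium carbonate}; phthalo blue, talc, zinc oxide drop out. There the density contribution and hiding power constraints are tight.
Optimal quantities: chrome yellow = 0.6154 kg, calcium carbonate = 2.922 kg.
Objective = 4.29·0.6154 + 0.49·2.922 = 4.0718.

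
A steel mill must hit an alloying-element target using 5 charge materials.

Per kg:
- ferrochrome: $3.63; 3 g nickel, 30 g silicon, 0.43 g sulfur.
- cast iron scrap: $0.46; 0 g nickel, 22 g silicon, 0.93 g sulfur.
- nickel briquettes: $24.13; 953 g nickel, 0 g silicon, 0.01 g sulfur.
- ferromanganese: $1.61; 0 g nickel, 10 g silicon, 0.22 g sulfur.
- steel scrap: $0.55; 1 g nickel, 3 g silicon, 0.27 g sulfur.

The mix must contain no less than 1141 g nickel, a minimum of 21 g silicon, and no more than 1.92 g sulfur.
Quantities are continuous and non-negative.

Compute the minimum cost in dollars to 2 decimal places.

$29.33

Let x1 = kg of ferrochrome, x2 = kg of cast iron scrap, x3 = kg of nickel briquettes, x4 = kg of ferromanganese, x5 = kg of steel scrap.
Minimise 3.63x1 + 0.46x2 + 24.13x3 + 1.61x4 + 0.55x5 s.t.:
  3x1 + 953x3 + 1x5 ≥ 1141   (nickel)
  30x1 + 22x2 + 10x4 + 3x5 ≥ 21   (silicon)
  0.43x1 + 0.93x2 + 0.01x3 + 0.22x4 + 0.27x5 ≤ 1.92   (sulfur)
  x1, x2, x3, x4, x5 ≥ 0.
At the optimum only cast iron scrap, nickel briquettes are positive (ferrochrome, ferromanganese, steel scrap = 0). There the nickel and silicon constraints are tight.
So cast iron scrap = 0.95455 kg, nickel briquettes = 1.1973 kg.
Total cost: 0.46·0.95455 + 24.13·1.1973 = 29.3299.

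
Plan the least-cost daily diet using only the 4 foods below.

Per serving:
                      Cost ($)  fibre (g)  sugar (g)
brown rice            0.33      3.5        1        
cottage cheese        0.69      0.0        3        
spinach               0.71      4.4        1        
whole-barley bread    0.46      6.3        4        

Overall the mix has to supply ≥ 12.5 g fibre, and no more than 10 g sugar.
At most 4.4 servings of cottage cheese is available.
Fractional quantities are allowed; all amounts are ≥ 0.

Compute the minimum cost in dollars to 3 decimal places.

Treat it as an LP. Let x1 = servings of brown rice, x2 = servings of cottage cheese, x3 = servings of spinach, x4 = servings of whole-barley bread.
Minimize 0.33x1 + 0.69x2 + 0.71x3 + 0.46x4 subject to:
  3.5x1 + 4.4x3 + 6.3x4 ≥ 12.5   (fibre)
  1x1 + 3x2 + 1x3 + 4x4 ≤ 10   (sugar)
  x2 ≤ 4.4
  x1, x2, x3, x4 ≥ 0.
The optimal basis is {whole-barley bread}; brown rice, cottage cheese, spinach drop out. Binding constraint: fibre.
So whole-barley bread = 1.984 servings.
Total cost: 0.46·1.984 = 0.91264.

$0.913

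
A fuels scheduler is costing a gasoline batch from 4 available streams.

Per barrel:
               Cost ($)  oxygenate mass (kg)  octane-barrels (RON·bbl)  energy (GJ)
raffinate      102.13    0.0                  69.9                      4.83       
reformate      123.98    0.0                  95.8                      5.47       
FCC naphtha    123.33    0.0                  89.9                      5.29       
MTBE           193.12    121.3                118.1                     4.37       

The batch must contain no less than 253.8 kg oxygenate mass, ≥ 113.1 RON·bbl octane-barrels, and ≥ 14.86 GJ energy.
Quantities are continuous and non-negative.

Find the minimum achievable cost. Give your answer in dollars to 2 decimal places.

Set it up as a linear program. Let x1 = barrels of raffinate, x2 = barrels of reformate, x3 = barrels of FCC naphtha, x4 = barrels of MTBE.
Minimize 102.13x1 + 123.98x2 + 123.33x3 + 193.12x4 s.t.:
  121.3x4 ≥ 253.8   (oxygenate mass)
  69.9x1 + 95.8x2 + 89.9x3 + 118.1x4 ≥ 113.1   (octane-barrels)
  4.83x1 + 5.47x2 + 5.29x3 + 4.37x4 ≥ 14.86   (energy)
  x1, x2, x3, x4 ≥ 0.
The cheapest feasible vertex uses only raffinate, MTBE; reformate, FCC naphtha are not used. Binding constraints: oxygenate mass and energy.
That vertex is x1 = 1.18354, x4 = 2.09233.
Objective = 102.13·1.18354 + 193.12·2.09233 = 524.9457.

$524.95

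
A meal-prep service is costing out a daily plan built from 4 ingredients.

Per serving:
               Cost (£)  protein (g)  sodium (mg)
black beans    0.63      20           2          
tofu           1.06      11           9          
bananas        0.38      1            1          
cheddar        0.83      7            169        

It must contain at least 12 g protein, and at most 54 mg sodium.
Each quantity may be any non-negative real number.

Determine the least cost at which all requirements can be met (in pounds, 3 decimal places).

£0.378

Set it up as a linear program. Let x1 = servings of black beans, x2 = servings of tofu, x3 = servings of bananas, x4 = servings of cheddar.
Minimise 0.63x1 + 1.06x2 + 0.38x3 + 0.83x4 with:
  20x1 + 11x2 + 1x3 + 7x4 ≥ 12   (protein)
  2x1 + 9x2 + 1x3 + 169x4 ≤ 54   (sodium)
  x1, x2, x3, x4 ≥ 0.
The optimal basis is {black beans}; tofu, bananas, cheddar drop out. Binding constraint: protein.
So black beans = 0.6 servings.
Total cost: 0.63·0.6 = 0.37800.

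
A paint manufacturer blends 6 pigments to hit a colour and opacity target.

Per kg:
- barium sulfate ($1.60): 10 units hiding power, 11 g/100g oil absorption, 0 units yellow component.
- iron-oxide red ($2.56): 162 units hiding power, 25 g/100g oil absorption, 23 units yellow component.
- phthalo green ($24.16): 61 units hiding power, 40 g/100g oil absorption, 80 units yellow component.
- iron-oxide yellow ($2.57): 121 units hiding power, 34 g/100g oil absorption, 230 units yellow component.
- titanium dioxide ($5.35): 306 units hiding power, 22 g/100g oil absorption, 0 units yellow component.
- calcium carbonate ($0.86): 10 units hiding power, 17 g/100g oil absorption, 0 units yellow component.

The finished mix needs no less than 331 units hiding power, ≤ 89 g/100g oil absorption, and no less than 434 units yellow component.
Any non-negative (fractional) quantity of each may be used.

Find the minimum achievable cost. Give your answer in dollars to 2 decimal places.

$6.43

This is a linear program. Let x1 = kg of barium sulfate, x2 = kg of iron-oxide red, x3 = kg of phthalo green, x4 = kg of iron-oxide yellow, x5 = kg of titanium dioxide, x6 = kg of calcium carbonate.
Minimise 1.6x1 + 2.56x2 + 24.16x3 + 2.57x4 + 5.35x5 + 0.86x6 with:
  10x1 + 162x2 + 61x3 + 121x4 + 306x5 + 10x6 ≥ 331   (hiding power)
  11x1 + 25x2 + 40x3 + 34x4 + 22x5 + 17x6 ≤ 89   (oil absorption)
  23x2 + 80x3 + 230x4 ≥ 434   (yellow component)
  x1, x2, x3, x4, x5, x6 ≥ 0.
The cheapest feasible vertex uses only iron-oxide red, iron-oxide yellow; barium sulfate, phthalo green, titanium dioxide, calcium carbonate are not used. Binding constraints: hiding power and yellow component.
Solving gives x2 = 0.685, x4 = 1.818.
Total cost: 2.56·0.685 + 2.57·1.818 = 6.4259.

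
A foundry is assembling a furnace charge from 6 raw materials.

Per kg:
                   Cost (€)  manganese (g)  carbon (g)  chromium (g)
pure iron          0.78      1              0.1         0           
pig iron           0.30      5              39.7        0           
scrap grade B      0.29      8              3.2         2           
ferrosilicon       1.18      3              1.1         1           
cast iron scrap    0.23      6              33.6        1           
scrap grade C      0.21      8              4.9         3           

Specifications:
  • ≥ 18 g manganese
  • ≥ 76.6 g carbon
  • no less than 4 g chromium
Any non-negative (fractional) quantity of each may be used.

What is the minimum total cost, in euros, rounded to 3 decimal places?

Set it up as a linear program. Let x1 = kg of pure iron, x2 = kg of pig iron, x3 = kg of scrap grade B, x4 = kg of ferrosilicon, x5 = kg of cast iron scrap, x6 = kg of scrap grade C.
Minimize 0.78x1 + 0.3x2 + 0.29x3 + 1.18x4 + 0.23x5 + 0.21x6 subject to:
  1x1 + 5x2 + 8x3 + 3x4 + 6x5 + 8x6 ≥ 18   (manganese)
  0.1x1 + 39.7x2 + 3.2x3 + 1.1x4 + 33.6x5 + 4.9x6 ≥ 76.6   (carbon)
  2x3 + 1x4 + 1x5 + 3x6 ≥ 4   (chromium)
  x1, x2, x3, x4, x5, x6 ≥ 0.
The minimum-cost mix takes nothing from pure iron, pig iron, scrap grade B, ferrosilicon — only cast iron scrap, scrap grade C. Binding constraints: manganese and carbon.
So cast iron scrap = 2.191 kg, scrap grade C = 0.6065 kg.
Hence cost = 0.23·2.191 + 0.21·0.6065 = €0.63130.

€0.631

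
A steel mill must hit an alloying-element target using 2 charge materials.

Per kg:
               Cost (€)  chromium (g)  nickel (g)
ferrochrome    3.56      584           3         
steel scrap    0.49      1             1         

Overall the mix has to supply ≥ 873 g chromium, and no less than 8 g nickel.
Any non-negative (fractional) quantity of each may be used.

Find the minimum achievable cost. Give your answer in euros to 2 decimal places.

Set it up as a linear program. Let x1 = kg of ferrochrome, x2 = kg of steel scrap.
Minimise 3.56x1 + 0.49x2 with:
  584x1 + 1x2 ≥ 873   (chromium)
  3x1 + 1x2 ≥ 8   (nickel)
  x1, x2 ≥ 0.
Both inputs are positive at the optimum. Binding constraints: chromium and nickel.
So ferrochrome = 1.489 kg, steel scrap = 3.534 kg.
Total cost: 3.56·1.489 + 0.49·3.534 = 7.0325.

€7.03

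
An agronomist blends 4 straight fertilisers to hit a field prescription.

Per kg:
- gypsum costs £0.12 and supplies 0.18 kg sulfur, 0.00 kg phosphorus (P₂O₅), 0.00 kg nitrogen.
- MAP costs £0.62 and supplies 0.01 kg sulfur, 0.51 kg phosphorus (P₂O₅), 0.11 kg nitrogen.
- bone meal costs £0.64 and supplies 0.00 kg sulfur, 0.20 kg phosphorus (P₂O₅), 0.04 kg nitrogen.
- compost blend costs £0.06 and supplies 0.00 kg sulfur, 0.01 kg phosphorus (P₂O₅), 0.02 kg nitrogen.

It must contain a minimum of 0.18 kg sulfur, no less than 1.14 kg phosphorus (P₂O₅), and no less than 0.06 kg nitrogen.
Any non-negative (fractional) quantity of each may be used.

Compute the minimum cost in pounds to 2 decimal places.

£1.49

Set it up as a linear program. Let x1 = kg of gypsum, x2 = kg of MAP, x3 = kg of bone meal, x4 = kg of compost blend.
Minimise 0.12x1 + 0.62x2 + 0.64x3 + 0.06x4 s.t.:
  0.18x1 + 0.01x2 ≥ 0.18   (sulfur)
  0.51x2 + 0.2x3 + 0.01x4 ≥ 1.14   (phosphorus (P₂O₅))
  0.11x2 + 0.04x3 + 0.02x4 ≥ 0.06   (nitrogen)
  x1, x2, x3, x4 ≥ 0.
The minimum-cost mix takes nothing from bone meal, compost blend — only gypsum, MAP. There the sulfur and phosphorus (P₂O₅) constraints are tight.
Solving gives x1 = 0.8758, x2 = 2.235.
Objective = 0.12·0.8758 + 0.62·2.235 = 1.4908.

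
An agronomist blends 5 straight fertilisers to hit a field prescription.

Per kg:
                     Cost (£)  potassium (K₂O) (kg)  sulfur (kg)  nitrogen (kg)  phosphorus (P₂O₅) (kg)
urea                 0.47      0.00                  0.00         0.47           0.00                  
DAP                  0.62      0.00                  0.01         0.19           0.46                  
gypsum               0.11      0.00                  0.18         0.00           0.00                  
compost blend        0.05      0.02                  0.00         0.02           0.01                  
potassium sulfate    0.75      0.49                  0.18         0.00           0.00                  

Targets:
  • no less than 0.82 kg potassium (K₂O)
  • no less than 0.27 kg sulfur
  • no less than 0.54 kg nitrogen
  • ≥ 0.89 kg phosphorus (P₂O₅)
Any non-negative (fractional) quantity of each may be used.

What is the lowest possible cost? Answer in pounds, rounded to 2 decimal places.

Let x1 = kg of urea, x2 = kg of DAP, x3 = kg of gypsum, x4 = kg of compost blend, x5 = kg of potassium sulfate.
Minimise 0.47x1 + 0.62x2 + 0.11x3 + 0.05x4 + 0.75x5 with:
  0.02x4 + 0.49x5 ≥ 0.82   (potassium (K₂O))
  0.01x2 + 0.18x3 + 0.18x5 ≥ 0.27   (sulfur)
  0.47x1 + 0.19x2 + 0.02x4 ≥ 0.54   (nitrogen)
  0.46x2 + 0.01x4 ≥ 0.89   (phosphorus (P₂O₅))
  x1, x2, x3, x4, x5 ≥ 0.
The optimal basis is {DAP, gypsum, compost blend, potassium sulfate}; urea drops out. Binding constraints: potassium (K₂O), sulfur, nitrogen, phosphorus (P₂O₅).
Solving gives x2 = 1.699, x3 = 0.1756, x4 = 10.86, x5 = 1.23.
Hence cost = 0.62·1.699 + 0.11·0.1756 + 0.05·10.86 + 0.75·1.23 = £2.5382.

£2.54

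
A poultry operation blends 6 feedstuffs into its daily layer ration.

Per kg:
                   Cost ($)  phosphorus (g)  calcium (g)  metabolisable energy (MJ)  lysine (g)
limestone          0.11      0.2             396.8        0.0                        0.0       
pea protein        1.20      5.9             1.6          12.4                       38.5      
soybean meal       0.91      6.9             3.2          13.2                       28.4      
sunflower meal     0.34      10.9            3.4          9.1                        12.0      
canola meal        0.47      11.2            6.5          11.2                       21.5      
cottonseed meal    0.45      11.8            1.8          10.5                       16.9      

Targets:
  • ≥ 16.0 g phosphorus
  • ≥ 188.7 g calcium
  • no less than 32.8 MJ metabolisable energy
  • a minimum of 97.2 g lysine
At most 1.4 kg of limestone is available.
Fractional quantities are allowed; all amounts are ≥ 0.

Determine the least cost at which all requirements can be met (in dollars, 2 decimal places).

Treat it as an LP. Let x1 = kg of limestone, x2 = kg of pea protein, x3 = kg of soybean meal, x4 = kg of sunflower meal, x5 = kg of canola meal, x6 = kg of cottonseed meal.
min 0.11x1 + 1.2x2 + 0.91x3 + 0.34x4 + 0.47x5 + 0.45x6 s.t.:
  0.2x1 + 5.9x2 + 6.9x3 + 10.9x4 + 11.2x5 + 11.8x6 ≥ 16   (phosphorus)
  396.8x1 + 1.6x2 + 3.2x3 + 3.4x4 + 6.5x5 + 1.8x6 ≥ 188.7   (calcium)
  12.4x2 + 13.2x3 + 9.1x4 + 11.2x5 + 10.5x6 ≥ 32.8   (metabolisable energy)
  38.5x2 + 28.4x3 + 12x4 + 21.5x5 + 16.9x6 ≥ 97.2   (lysine)
  x1 ≤ 1.4
  x1, x2, x3, x4, x5, x6 ≥ 0.
At the optimum only limestone, canola meal are positive (pea protein, soybean meal, sunflower meal, cottonseed meal = 0). Binding constraints: calcium and lysine.
That vertex is x1 = 0.4015, x5 = 4.521.
Total cost: 0.11·0.4015 + 0.47·4.521 = 2.1690.

$2.17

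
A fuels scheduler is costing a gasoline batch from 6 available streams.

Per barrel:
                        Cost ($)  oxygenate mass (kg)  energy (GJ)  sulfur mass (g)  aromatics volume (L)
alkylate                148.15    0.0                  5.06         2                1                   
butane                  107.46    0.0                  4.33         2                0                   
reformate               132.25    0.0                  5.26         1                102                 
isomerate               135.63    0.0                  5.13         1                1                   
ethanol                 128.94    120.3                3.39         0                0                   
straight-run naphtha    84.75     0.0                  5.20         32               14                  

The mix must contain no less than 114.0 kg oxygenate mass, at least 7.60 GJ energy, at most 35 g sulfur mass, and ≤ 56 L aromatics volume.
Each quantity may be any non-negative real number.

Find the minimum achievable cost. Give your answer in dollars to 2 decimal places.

Let x1 = barrels of alkylate, x2 = barrels of butane, x3 = barrels of reformate, x4 = barrels of isomerate, x5 = barrels of ethanol, x6 = barrels of straight-run naphtha.
min 148.15x1 + 107.46x2 + 132.25x3 + 135.63x4 + 128.94x5 + 84.75x6 with:
  120.3x5 ≥ 114   (oxygenate mass)
  5.06x1 + 4.33x2 + 5.26x3 + 5.13x4 + 3.39x5 + 5.2x6 ≥ 7.6   (energy)
  2x1 + 2x2 + 1x3 + 1x4 + 32x6 ≤ 35   (sulfur mass)
  1x1 + 102x3 + 1x4 + 14x6 ≤ 56   (aromatics volume)
  x1, x2, x3, x4, x5, x6 ≥ 0.
The optimal basis is {ethanol, straight-run naphtha}; alkylate, butane, reformate, isomerate drop out. The oxygenate mass and energy requirements are met with equality.
That vertex is x5 = 0.9476, x6 = 0.8438.
Objective = 128.94·0.9476 + 84.75·0.8438 = 193.6956.

$193.70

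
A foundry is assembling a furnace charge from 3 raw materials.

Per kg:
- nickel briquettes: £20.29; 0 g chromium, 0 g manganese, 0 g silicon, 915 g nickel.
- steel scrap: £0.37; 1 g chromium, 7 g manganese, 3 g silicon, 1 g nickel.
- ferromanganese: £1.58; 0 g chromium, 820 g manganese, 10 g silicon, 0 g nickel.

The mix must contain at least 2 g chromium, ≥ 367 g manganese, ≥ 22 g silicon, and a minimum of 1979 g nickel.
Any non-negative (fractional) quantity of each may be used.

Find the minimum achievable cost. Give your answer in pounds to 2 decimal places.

Let x1 = kg of nickel briquettes, x2 = kg of steel scrap, x3 = kg of ferromanganese.
Minimize 20.29x1 + 0.37x2 + 1.58x3 with:
  1x2 ≥ 2   (chromium)
  7x2 + 820x3 ≥ 367   (manganese)
  3x2 + 10x3 ≥ 22   (silicon)
  915x1 + 1x2 ≥ 1979   (nickel)
  x1, x2, x3 ≥ 0.
The optimal mix uses every input. Binding constraints: manganese, silicon, nickel.
Solving gives x1 = 2.156, x2 = 6.013, x3 = 0.3962.
Hence cost = 20.29·2.156 + 0.37·6.013 + 1.58·0.3962 = £46.5960.

£46.60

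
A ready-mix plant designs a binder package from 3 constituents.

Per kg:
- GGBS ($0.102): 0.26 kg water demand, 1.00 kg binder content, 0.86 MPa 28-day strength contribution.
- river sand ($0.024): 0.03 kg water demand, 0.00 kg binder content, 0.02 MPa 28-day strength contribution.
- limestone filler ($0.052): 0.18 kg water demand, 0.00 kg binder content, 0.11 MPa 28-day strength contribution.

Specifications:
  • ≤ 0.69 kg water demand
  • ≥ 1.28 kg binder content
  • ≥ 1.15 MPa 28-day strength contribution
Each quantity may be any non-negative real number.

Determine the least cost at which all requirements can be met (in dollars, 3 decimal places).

$0.136

Let x1 = kg of GGBS, x2 = kg of river sand, x3 = kg of limestone filler.
Minimize 0.102x1 + 0.024x2 + 0.052x3 with:
  0.26x1 + 0.03x2 + 0.18x3 ≤ 0.69   (water demand)
  1x1 ≥ 1.28   (binder content)
  0.86x1 + 0.02x2 + 0.11x3 ≥ 1.15   (28-day strength contribution)
  x1, x2, x3 ≥ 0.
At the optimum only GGBS is positive (river sand, limestone filler = 0). Binding constraint: 28-day strength contribution.
That vertex is x1 = 1.337.
Objective = 0.102·1.337 = 0.13637.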